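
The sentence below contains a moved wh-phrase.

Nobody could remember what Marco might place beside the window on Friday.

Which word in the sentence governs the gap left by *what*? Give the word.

In situ: Marco might place what beside the window on Friday.
The filler 'what' is interpreted as the direct object of 'place'. Fronting leaves a gap immediately after 'place':
Nobody could remember what Marco might place ___ beside the window on Friday.

place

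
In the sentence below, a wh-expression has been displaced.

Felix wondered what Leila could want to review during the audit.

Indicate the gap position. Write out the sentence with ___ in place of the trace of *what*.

In situ: Leila could want to review what during the audit.
'what' is the direct object of 'review'. The gap is right after 'review'.

Felix wondered what Leila could want to review ___ during the audit.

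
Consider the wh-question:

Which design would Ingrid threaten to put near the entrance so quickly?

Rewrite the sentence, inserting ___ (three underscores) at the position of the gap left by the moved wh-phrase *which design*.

Which design would Ingrid threaten to put ___ near the entrance so quickly?

In situ: Ingrid would threaten to put which design near the entrance so quickly.
'which design' functions as the direct object of 'put'. The gap is right after 'put'.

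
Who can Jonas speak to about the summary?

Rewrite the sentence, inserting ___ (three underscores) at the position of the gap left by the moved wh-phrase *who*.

In situ: Jonas can speak to who about the summary.
'who' is the object of the preposition 'to'. The gap is right after 'to'.

Who can Jonas speak to ___ about the summary?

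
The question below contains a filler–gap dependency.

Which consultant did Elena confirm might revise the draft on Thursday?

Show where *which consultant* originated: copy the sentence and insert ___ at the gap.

Pre-movement form: Elena did confirm which consultant might revise the draft on Thursday.
'which consultant' functions as the subject of the clause embedded under 'confirm'. The gap is right after 'confirm'.

Which consultant did Elena confirm ___ might revise the draft on Thursday?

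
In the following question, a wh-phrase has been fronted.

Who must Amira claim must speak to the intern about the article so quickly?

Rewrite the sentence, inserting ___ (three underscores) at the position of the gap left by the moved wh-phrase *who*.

Who must Amira claim ___ must speak to the intern about the article so quickly?

Before movement: Amira must claim who must speak to the intern about the article so quickly.
'who' is the subject of the clause embedded under 'claim'. The gap is right after 'claim'.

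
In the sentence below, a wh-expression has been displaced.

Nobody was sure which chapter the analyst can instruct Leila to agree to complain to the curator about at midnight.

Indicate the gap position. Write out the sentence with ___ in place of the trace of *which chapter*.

Nobody was sure which chapter the analyst can instruct Leila to agree to complain to the curator about ___ at midnight.

Underlying clause: The analyst can instruct Leila to agree to complain to the curator about which chapter at midnight.
'which chapter' is the object of the preposition 'about'. The gap is right after 'about'.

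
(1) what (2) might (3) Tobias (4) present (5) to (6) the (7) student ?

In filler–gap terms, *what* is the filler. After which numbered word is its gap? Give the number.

In situ: Tobias might present what to the student.
'what' is the direct object of 'present'. Wh-movement fronts it, leaving a gap right after 'present':
What might Tobias present ___ to the student?
'present' is word 4.

4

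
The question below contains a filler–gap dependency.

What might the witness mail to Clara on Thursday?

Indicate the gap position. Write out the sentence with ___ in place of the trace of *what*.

In situ: The witness might mail what to Clara on Thursday.
'what' functions as the direct object of 'mail'. The gap is right after 'mail'.

What might the witness mail ___ to Clara on Thursday?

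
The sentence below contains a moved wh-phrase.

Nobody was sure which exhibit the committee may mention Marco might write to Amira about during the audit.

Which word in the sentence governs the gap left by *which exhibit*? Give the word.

In situ: The committee may mention Marco might write to Amira about which exhibit during the audit.
'which exhibit' functions as the object of the preposition 'about'. Wh-movement fronts it, leaving a gap right after 'about':
Nobody was sure which exhibit the committee may mention Marco might write to Amira about ___ during the audit.

about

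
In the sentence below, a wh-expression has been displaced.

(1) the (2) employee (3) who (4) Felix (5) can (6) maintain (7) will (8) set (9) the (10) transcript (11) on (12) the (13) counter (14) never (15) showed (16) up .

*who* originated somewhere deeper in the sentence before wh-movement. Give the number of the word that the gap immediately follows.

'who' is the subject of the clause embedded under 'maintain'. Wh-movement fronts it, leaving a gap right after 'maintain':
The employee who Felix can maintain ___ will set the transcript on the counter never showed up.
'maintain' is word 6.

6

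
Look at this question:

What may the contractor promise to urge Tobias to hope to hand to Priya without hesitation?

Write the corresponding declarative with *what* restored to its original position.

The contractor may promise to urge Tobias to hope to hand what to Priya without hesitation.

The filler 'what' is interpreted as the direct object of 'hand'. It moves to the left edge, and the trace sits right after 'hand':
What may the contractor promise to urge Tobias to hope to hand ___ to Priya without hesitation?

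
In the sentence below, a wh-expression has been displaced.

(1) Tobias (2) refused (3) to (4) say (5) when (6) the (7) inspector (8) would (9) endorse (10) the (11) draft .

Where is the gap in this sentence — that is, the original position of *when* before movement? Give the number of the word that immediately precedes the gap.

Underlying clause: The inspector would endorse the draft when.
'when' is the temporal adjunct. It moves to the left edge, and the trace sits right after 'draft':
Tobias refused to say when the inspector would endorse the draft ___.
'draft' is word 11.

11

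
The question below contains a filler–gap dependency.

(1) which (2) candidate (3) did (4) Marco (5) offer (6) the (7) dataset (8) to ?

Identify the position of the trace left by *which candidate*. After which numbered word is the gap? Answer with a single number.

Before movement: Marco did offer the dataset to which candidate.
'which candidate' is the object of the preposition 'to' (recipient of 'offer'). Wh-movement fronts it, leaving a gap right after 'to':
Which candidate did Marco offer the dataset to ___?
'to' is word 8.

8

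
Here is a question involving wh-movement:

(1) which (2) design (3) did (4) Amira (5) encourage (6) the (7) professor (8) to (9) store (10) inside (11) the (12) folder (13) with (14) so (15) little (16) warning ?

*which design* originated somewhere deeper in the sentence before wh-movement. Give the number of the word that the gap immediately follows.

9

In situ: Amira did encourage the professor to store which design inside the folder with so little warning.
The filler 'which design' is interpreted as the direct object of 'store'. Fronting leaves a gap immediately after 'store':
Which design did Amira encourage the professor to store ___ inside the folder with so little warning?
'store' is word 9.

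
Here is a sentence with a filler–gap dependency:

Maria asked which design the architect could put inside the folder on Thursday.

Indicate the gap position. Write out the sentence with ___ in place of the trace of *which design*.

Before movement: The architect could put which design inside the folder on Thursday.
'which design' functions as the direct object of 'put'. The gap is right after 'put'.

Maria asked which design the architect could put ___ inside the folder on Thursday.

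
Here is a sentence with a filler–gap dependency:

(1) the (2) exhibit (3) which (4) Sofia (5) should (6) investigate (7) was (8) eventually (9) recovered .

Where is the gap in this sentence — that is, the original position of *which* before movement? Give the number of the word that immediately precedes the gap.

'which' functions as the direct object of 'investigate'. It moves to the left edge, and the trace sits right after 'investigate':
The exhibit which Sofia should investigate ___ was eventually recovered.
'investigate' is word 6.

6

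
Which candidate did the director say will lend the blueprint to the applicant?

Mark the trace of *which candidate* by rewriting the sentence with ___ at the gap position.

Which candidate did the director say ___ will lend the blueprint to the applicant?

Before movement: The director did say which candidate will lend the blueprint to the applicant.
'which candidate' is the subject of the clause embedded under 'say'. The gap is right after 'say'.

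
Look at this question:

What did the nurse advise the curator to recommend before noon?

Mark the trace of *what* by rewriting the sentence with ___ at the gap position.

What did the nurse advise the curator to recommend ___ before noon?

Pre-movement form: The nurse did advise the curator to recommend what before noon.
'what' functions as the direct object of 'recommend'. The gap is right after 'recommend'.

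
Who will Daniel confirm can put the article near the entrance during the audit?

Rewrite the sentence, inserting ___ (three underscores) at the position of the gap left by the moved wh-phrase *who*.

Before movement: Daniel will confirm who can put the article near the entrance during the audit.
'who' is the subject of the clause embedded under 'confirm'. The gap is right after 'confirm'.

Who will Daniel confirm ___ can put the article near the entrance during the audit?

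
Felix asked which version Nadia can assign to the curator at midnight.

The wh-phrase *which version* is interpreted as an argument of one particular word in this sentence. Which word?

Pre-movement form: Nadia can assign which version to the curator at midnight.
The filler 'which version' is interpreted as the direct object of 'assign'. Fronting leaves a gap immediately after 'assign':
Felix asked which version Nadia can assign ___ to the curator at midnight.

assign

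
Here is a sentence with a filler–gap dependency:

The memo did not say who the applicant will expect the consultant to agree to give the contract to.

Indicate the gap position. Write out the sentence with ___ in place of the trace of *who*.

In situ: The applicant will expect the consultant to agree to give the contract to who.
The filler 'who' is interpreted as the object of the preposition 'to' (recipient of 'give'). The gap is right after 'to'.

The memo did not say who the applicant will expect the consultant to agree to give the contract to ___.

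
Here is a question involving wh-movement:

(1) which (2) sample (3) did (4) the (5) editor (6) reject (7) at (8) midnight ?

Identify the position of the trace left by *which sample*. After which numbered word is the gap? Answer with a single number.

Pre-movement form: The editor did reject which sample at midnight.
'which sample' functions as the direct object of 'reject'. Wh-movement fronts it, leaving a gap right after 'reject':
Which sample did the editor reject ___ at midnight?
'reject' is word 6.

6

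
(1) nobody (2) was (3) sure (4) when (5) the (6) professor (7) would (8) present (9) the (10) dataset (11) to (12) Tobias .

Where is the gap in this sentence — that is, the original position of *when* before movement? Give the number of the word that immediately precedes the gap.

12

Before movement: The professor would present the dataset to Tobias when.
The filler 'when' is interpreted as the temporal adjunct. Fronting leaves a gap immediately after 'Tobias':
Nobody was sure when the professor would present the dataset to Tobias ___.
'Tobias' is word 12.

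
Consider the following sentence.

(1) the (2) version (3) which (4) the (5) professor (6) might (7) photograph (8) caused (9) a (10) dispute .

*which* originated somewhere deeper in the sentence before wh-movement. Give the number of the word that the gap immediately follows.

7

The filler 'which' is interpreted as the direct object of 'photograph'. Wh-movement fronts it, leaving a gap right after 'photograph':
The version which the professor might photograph ___ caused a dispute.
'photograph' is word 7.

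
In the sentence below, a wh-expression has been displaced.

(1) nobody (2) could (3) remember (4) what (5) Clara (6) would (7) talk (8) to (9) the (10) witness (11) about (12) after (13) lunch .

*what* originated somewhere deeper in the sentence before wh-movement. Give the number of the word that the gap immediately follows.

Underlying clause: Clara would talk to the witness about what after lunch.
'what' is the object of the preposition 'about'. Wh-movement fronts it, leaving a gap right after 'about':
Nobody could remember what Clara would talk to the witness about ___ after lunch.
'about' is word 11.

11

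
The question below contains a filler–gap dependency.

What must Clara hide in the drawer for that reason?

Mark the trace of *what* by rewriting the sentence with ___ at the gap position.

In situ: Clara must hide what in the drawer for that reason.
The filler 'what' is interpreted as the direct object of 'hide'. The gap is right after 'hide'.

What must Clara hide ___ in the drawer for that reason?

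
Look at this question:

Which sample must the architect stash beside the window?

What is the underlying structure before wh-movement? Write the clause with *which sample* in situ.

'which sample' functions as the direct object of 'stash'. Wh-movement fronts it, leaving a gap right after 'stash':
Which sample must the architect stash ___ beside the window?

The architect must stash which sample beside the window.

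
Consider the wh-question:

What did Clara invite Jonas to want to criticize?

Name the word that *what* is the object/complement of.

Pre-movement form: Clara did invite Jonas to want to criticize what.
'what' is the direct object of 'criticize'. Wh-movement fronts it, leaving a gap right after 'criticize':
What did Clara invite Jonas to want to criticize ___?

criticize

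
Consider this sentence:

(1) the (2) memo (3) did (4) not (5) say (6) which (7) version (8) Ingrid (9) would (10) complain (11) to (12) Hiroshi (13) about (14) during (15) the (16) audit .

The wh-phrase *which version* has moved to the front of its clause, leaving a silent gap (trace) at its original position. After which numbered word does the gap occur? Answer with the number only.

13

Pre-movement form: Ingrid would complain to Hiroshi about which version during the audit.
'which version' functions as the object of the preposition 'about'. Wh-movement fronts it, leaving a gap right after 'about':
The memo did not say which version Ingrid would complain to Hiroshi about ___ during the audit.
'about' is word 13.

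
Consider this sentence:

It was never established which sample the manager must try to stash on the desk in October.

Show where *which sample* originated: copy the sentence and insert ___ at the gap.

It was never established which sample the manager must try to stash ___ on the desk in October.

Underlying clause: The manager must try to stash which sample on the desk in October.
'which sample' functions as the direct object of 'stash'. The gap is right after 'stash'.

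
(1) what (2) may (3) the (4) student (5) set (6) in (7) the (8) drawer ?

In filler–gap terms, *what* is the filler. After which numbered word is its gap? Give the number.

Before movement: The student may set what in the drawer.
'what' functions as the direct object of 'set'. Fronting leaves a gap immediately after 'set':
What may the student set ___ in the drawer?
'set' is word 5.

5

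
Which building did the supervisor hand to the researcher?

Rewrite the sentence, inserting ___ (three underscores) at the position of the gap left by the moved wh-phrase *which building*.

Which building did the supervisor hand ___ to the researcher?

Before movement: The supervisor did hand which building to the researcher.
'which building' functions as the direct object of 'hand'. The gap is right after 'hand'.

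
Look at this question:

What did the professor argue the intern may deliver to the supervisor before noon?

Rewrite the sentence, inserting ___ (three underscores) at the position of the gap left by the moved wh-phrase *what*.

What did the professor argue the intern may deliver ___ to the supervisor before noon?

Pre-movement form: The professor did argue the intern may deliver what to the supervisor before noon.
'what' functions as the direct object of 'deliver'. The gap is right after 'deliver'.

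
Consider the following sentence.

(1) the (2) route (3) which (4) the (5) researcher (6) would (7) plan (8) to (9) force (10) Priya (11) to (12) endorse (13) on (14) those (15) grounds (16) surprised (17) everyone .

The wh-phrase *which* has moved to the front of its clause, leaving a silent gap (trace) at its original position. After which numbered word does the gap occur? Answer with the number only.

12

'which' functions as the direct object of 'endorse'. Wh-movement fronts it, leaving a gap right after 'endorse':
The route which the researcher would plan to force Priya to endorse ___ on those grounds surprised everyone.
'endorse' is word 12.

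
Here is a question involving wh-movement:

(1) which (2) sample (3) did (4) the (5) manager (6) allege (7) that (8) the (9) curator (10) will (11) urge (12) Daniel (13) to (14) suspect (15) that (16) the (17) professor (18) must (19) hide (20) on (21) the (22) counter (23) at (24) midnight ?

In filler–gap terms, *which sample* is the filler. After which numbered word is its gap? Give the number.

19

In situ: The manager did allege that the curator will urge Daniel to suspect that the professor must hide which sample on the counter at midnight.
'which sample' is the direct object of 'hide'. Wh-movement fronts it, leaving a gap right after 'hide':
Which sample did the manager allege that the curator will urge Daniel to suspect that the professor must hide ___ on the counter at midnight?
'hide' is word 19.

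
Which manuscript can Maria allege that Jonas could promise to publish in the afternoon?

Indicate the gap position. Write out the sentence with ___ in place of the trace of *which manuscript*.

Which manuscript can Maria allege that Jonas could promise to publish ___ in the afternoon?

Underlying clause: Maria can allege that Jonas could promise to publish which manuscript in the afternoon.
'which manuscript' is the direct object of 'publish'. The gap is right after 'publish'.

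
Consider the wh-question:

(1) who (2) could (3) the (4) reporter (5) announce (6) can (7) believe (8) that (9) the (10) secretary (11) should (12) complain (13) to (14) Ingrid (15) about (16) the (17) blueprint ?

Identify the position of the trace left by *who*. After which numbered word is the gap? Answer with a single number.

5

Before movement: The reporter could announce who can believe that the secretary should complain to Ingrid about the blueprint.
'who' is the subject of the clause embedded under 'announce'. It moves to the left edge, and the trace sits right after 'announce':
Who could the reporter announce ___ can believe that the secretary should complain to Ingrid about the blueprint?
'announce' is word 5.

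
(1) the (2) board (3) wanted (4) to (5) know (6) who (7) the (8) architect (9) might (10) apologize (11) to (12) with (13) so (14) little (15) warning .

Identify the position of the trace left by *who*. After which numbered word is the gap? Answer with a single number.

Before movement: The architect might apologize to who with so little warning.
'who' functions as the object of the preposition 'to'. Wh-movement fronts it, leaving a gap right after 'to':
The board wanted to know who the architect might apologize to ___ with so little warning.
'to' is word 11.

11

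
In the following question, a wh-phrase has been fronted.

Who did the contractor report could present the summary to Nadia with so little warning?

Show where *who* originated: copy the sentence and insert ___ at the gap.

Who did the contractor report ___ could present the summary to Nadia with so little warning?

Before movement: The contractor did report who could present the summary to Nadia with so little warning.
'who' is the subject of the clause embedded under 'report'. The gap is right after 'report'.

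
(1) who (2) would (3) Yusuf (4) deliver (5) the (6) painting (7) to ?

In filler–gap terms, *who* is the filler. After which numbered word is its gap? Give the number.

7

Pre-movement form: Yusuf would deliver the painting to who.
'who' functions as the object of the preposition 'to' (recipient of 'deliver'). It moves to the left edge, and the trace sits right after 'to':
Who would Yusuf deliver the painting to ___?
'to' is word 7.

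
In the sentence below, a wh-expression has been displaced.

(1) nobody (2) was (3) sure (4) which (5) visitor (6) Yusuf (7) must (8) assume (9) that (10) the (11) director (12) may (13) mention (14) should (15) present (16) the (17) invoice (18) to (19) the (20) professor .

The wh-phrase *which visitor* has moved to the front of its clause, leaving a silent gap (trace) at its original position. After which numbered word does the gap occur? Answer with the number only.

13

Before movement: Yusuf must assume that the director may mention which visitor should present the invoice to the professor.
The filler 'which visitor' is interpreted as the subject of the clause embedded under 'mention'. Fronting leaves a gap immediately after 'mention':
Nobody was sure which visitor Yusuf must assume that the director may mention ___ should present the invoice to the professor.
'mention' is word 13.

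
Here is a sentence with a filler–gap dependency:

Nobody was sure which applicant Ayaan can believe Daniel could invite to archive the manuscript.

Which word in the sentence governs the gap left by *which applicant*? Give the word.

invite

Pre-movement form: Ayaan can believe Daniel could invite which applicant to archive the manuscript.
'which applicant' is the direct object of 'invite'. Wh-movement fronts it, leaving a gap right after 'invite':
Nobody was sure which applicant Ayaan can believe Daniel could invite ___ to archive the manuscript.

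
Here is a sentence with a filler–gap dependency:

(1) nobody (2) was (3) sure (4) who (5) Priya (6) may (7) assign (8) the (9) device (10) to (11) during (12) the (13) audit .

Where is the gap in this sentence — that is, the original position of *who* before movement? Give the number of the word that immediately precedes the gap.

10

Before movement: Priya may assign the device to who during the audit.
'who' is the object of the preposition 'to' (recipient of 'assign'). It moves to the left edge, and the trace sits right after 'to':
Nobody was sure who Priya may assign the device to ___ during the audit.
'to' is word 10.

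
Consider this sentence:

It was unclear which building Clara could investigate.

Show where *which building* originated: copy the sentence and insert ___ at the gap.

In situ: Clara could investigate which building.
The filler 'which building' is interpreted as the direct object of 'investigate'. The gap is right after 'investigate'.

It was unclear which building Clara could investigate ___.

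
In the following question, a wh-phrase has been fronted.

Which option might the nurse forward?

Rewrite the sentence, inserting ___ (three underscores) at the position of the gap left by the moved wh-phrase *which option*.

Which option might the nurse forward ___?

Underlying clause: The nurse might forward which option.
The filler 'which option' is interpreted as the direct object of 'forward'. The gap is right after 'forward'.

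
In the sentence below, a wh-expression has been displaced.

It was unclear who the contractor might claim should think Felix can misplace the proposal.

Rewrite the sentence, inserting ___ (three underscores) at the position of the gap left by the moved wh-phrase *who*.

Underlying clause: The contractor might claim who should think Felix can misplace the proposal.
The filler 'who' is interpreted as the subject of the clause embedded under 'claim'. The gap is right after 'claim'.

It was unclear who the contractor might claim ___ should think Felix can misplace the proposal.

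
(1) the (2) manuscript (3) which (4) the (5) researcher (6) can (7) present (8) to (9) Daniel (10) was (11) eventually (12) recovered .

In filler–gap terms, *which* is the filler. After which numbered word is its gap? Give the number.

The filler 'which' is interpreted as the direct object of 'present'. Fronting leaves a gap immediately after 'present':
The manuscript which the researcher can present ___ to Daniel was eventually recovered.
'present' is word 7.

7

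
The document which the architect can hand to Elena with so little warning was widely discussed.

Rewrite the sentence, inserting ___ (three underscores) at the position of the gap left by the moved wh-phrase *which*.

The filler 'which' is interpreted as the direct object of 'hand'. The gap is right after 'hand'.

The document which the architect can hand ___ to Elena with so little warning was widely discussed.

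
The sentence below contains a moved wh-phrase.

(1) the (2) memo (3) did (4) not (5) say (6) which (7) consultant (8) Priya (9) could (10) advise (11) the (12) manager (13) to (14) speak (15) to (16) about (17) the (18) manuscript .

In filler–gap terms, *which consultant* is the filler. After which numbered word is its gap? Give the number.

15

Underlying clause: Priya could advise the manager to speak to which consultant about the manuscript.
'which consultant' is the object of the preposition 'to'. Wh-movement fronts it, leaving a gap right after 'to':
The memo did not say which consultant Priya could advise the manager to speak to ___ about the manuscript.
'to' is word 15.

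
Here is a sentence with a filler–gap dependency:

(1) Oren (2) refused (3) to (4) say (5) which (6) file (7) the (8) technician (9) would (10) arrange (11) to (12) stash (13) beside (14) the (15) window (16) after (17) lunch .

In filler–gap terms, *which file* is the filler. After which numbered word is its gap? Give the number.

12

Before movement: The technician would arrange to stash which file beside the window after lunch.
'which file' is the direct object of 'stash'. It moves to the left edge, and the trace sits right after 'stash':
Oren refused to say which file the technician would arrange to stash ___ beside the window after lunch.
'stash' is word 12.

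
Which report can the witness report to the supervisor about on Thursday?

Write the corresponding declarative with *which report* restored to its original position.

The filler 'which report' is interpreted as the object of the preposition 'about'. Fronting leaves a gap immediately after 'about':
Which report can the witness report to the supervisor about ___ on Thursday?

The witness can report to the supervisor about which report on Thursday.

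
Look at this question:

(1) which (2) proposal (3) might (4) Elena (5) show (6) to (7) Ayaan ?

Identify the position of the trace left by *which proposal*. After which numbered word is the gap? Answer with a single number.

Before movement: Elena might show which proposal to Ayaan.
'which proposal' is the direct object of 'show'. It moves to the left edge, and the trace sits right after 'show':
Which proposal might Elena show ___ to Ayaan?
'show' is word 5.

5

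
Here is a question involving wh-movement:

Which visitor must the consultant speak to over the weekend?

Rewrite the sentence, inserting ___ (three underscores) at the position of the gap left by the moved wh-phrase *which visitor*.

Underlying clause: The consultant must speak to which visitor over the weekend.
'which visitor' is the object of the preposition 'to'. The gap is right after 'to'.

Which visitor must the consultant speak to ___ over the weekend?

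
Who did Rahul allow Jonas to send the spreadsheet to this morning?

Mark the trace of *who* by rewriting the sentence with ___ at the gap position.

Who did Rahul allow Jonas to send the spreadsheet to ___ this morning?

Pre-movement form: Rahul did allow Jonas to send the spreadsheet to who this morning.
'who' functions as the object of the preposition 'to' (recipient of 'send'). The gap is right after 'to'.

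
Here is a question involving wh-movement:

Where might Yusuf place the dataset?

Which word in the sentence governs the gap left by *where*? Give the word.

Pre-movement form: Yusuf might place the dataset where.
'where' functions as the locative complement of 'place'. Wh-movement fronts it, leaving a gap right after 'dataset':
Where might Yusuf place the dataset ___?

place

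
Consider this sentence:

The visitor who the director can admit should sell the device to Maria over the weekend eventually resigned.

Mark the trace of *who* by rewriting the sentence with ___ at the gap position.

'who' functions as the subject of the clause embedded under 'admit'. The gap is right after 'admit'.

The visitor who the director can admit ___ should sell the device to Maria over the weekend eventually resigned.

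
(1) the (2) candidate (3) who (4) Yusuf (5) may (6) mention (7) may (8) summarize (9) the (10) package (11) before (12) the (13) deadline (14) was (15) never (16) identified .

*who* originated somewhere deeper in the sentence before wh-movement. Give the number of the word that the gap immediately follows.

'who' is the subject of the clause embedded under 'mention'. Fronting leaves a gap immediately after 'mention':
The candidate who Yusuf may mention ___ may summarize the package before the deadline was never identified.
'mention' is word 6.

6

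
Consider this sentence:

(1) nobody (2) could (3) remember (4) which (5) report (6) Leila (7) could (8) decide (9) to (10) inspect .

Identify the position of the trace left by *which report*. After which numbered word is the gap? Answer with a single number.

In situ: Leila could decide to inspect which report.
The filler 'which report' is interpreted as the direct object of 'inspect'. It moves to the left edge, and the trace sits right after 'inspect':
Nobody could remember which report Leila could decide to inspect ___.
'inspect' is word 10.

10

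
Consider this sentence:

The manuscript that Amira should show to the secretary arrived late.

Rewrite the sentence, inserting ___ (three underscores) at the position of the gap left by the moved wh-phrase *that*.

'that' functions as the direct object of 'show'. The gap is right after 'show'.

The manuscript that Amira should show ___ to the secretary arrived late.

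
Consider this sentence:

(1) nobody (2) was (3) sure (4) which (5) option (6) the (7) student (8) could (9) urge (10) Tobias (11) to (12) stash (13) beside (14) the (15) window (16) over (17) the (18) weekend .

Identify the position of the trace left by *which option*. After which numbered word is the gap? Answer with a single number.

Pre-movement form: The student could urge Tobias to stash which option beside the window over the weekend.
'which option' is the direct object of 'stash'. Fronting leaves a gap immediately after 'stash':
Nobody was sure which option the student could urge Tobias to stash ___ beside the window over the weekend.
'stash' is word 12.

12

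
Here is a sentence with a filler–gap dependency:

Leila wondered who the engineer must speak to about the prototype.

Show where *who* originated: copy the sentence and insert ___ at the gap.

Leila wondered who the engineer must speak to ___ about the prototype.

In situ: The engineer must speak to who about the prototype.
The filler 'who' is interpreted as the object of the preposition 'to'. The gap is right after 'to'.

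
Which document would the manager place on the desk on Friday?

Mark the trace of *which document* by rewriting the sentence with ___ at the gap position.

Which document would the manager place ___ on the desk on Friday?

In situ: The manager would place which document on the desk on Friday.
'which document' is the direct object of 'place'. The gap is right after 'place'.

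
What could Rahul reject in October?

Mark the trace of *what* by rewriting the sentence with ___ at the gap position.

What could Rahul reject ___ in October?

Before movement: Rahul could reject what in October.
The filler 'what' is interpreted as the direct object of 'reject'. The gap is right after 'reject'.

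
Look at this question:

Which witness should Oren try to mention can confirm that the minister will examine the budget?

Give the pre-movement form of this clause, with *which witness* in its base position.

'which witness' functions as the subject of the clause embedded under 'mention'. Fronting leaves a gap immediately after 'mention':
Which witness should Oren try to mention ___ can confirm that the minister will examine the budget?

Oren should try to mention which witness can confirm that the minister will examine the budget.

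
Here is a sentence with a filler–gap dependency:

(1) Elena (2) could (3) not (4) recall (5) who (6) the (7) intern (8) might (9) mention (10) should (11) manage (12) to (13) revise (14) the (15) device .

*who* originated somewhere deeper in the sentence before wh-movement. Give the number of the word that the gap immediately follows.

9

Before movement: The intern might mention who should manage to revise the device.
'who' functions as the subject of the clause embedded under 'mention'. Fronting leaves a gap immediately after 'mention':
Elena could not recall who the intern might mention ___ should manage to revise the device.
'mention' is word 9.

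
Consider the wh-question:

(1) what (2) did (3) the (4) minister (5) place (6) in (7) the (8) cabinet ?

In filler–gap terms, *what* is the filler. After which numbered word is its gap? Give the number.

5

Before movement: The minister did place what in the cabinet.
The filler 'what' is interpreted as the direct object of 'place'. It moves to the left edge, and the trace sits right after 'place':
What did the minister place ___ in the cabinet?
'place' is word 5.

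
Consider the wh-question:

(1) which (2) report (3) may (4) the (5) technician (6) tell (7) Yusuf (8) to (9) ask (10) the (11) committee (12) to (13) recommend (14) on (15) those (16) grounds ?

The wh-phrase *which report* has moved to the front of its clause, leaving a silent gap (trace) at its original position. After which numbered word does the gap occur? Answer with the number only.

13

Underlying clause: The technician may tell Yusuf to ask the committee to recommend which report on those grounds.
The filler 'which report' is interpreted as the direct object of 'recommend'. It moves to the left edge, and the trace sits right after 'recommend':
Which report may the technician tell Yusuf to ask the committee to recommend ___ on those grounds?
'recommend' is word 13.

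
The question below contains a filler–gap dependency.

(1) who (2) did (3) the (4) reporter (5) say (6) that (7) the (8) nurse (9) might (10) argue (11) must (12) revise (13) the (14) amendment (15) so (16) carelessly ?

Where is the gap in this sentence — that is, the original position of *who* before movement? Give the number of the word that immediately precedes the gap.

Pre-movement form: The reporter did say that the nurse might argue who must revise the amendment so carelessly.
'who' is the subject of the clause embedded under 'argue'. It moves to the left edge, and the trace sits right after 'argue':
Who did the reporter say that the nurse might argue ___ must revise the amendment so carelessly?
'argue' is word 10.

10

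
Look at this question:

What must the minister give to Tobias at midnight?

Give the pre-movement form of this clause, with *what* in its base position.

The minister must give what to Tobias at midnight.

The filler 'what' is interpreted as the direct object of 'give'. Fronting leaves a gap immediately after 'give':
What must the minister give ___ to Tobias at midnight?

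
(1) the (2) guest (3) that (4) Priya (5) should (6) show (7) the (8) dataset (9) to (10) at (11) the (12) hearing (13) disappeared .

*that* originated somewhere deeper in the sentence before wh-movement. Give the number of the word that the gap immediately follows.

'that' functions as the object of the preposition 'to' (recipient of 'show'). It moves to the left edge, and the trace sits right after 'to':
The guest that Priya should show the dataset to ___ at the hearing disappeared.
'to' is word 9.

9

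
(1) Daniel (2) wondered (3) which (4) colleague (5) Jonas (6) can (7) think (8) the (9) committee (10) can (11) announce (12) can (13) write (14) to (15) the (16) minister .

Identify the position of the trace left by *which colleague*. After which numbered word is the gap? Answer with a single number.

11

Underlying clause: Jonas can think the committee can announce which colleague can write to the minister.
'which colleague' functions as the subject of the clause embedded under 'announce'. It moves to the left edge, and the trace sits right after 'announce':
Daniel wondered which colleague Jonas can think the committee can announce ___ can write to the minister.
'announce' is word 11.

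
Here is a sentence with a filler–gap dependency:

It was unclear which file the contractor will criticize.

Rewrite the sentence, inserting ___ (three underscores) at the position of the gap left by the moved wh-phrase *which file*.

It was unclear which file the contractor will criticize ___.

Pre-movement form: The contractor will criticize which file.
The filler 'which file' is interpreted as the direct object of 'criticize'. The gap is right after 'criticize'.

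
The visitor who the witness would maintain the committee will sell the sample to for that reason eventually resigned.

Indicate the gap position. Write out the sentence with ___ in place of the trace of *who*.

The visitor who the witness would maintain the committee will sell the sample to ___ for that reason eventually resigned.

The filler 'who' is interpreted as the object of the preposition 'to' (recipient of 'sell'). The gap is right after 'to'.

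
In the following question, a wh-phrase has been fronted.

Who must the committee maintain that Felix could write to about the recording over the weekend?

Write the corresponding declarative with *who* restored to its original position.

'who' functions as the object of the preposition 'to'. Fronting leaves a gap immediately after 'to':
Who must the committee maintain that Felix could write to ___ about the recording over the weekend?

The committee must maintain that Felix could write to who about the recording over the weekend.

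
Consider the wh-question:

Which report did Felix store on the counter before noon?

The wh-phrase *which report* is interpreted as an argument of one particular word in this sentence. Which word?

Before movement: Felix did store which report on the counter before noon.
'which report' functions as the direct object of 'store'. Fronting leaves a gap immediately after 'store':
Which report did Felix store ___ on the counter before noon?

store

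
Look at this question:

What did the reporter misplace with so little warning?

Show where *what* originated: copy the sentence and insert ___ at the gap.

What did the reporter misplace ___ with so little warning?

Before movement: The reporter did misplace what with so little warning.
'what' is the direct object of 'misplace'. The gap is right after 'misplace'.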